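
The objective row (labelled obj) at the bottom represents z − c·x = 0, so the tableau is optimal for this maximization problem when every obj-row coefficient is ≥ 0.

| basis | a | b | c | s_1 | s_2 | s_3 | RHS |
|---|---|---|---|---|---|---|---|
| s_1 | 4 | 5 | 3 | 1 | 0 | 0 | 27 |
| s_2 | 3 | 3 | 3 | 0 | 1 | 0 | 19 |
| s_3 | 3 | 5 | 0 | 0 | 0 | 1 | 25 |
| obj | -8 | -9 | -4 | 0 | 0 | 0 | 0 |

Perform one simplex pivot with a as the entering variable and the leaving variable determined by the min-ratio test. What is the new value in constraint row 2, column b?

Ratio test on column a — row 1: 27/4 = 27/4; row 2: 19/3 = 19/3; row 3: 25/3 = 25/3. Minimum is 19/3 at row 2 (s_2 leaves); pivot element 3.
Divide row 2 by 3; eliminate column a from the other rows.
In the new row 2, the b entry is the old entry divided by the pivot: 3/3 = 1.

1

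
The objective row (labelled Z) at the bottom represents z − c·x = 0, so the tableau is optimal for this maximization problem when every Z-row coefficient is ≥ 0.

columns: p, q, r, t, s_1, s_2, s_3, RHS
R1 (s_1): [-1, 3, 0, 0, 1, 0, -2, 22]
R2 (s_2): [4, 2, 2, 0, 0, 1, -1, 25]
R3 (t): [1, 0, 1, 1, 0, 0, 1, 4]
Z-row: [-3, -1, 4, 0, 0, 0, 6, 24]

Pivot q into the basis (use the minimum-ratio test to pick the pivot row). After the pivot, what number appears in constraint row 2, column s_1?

-2/3

Ratio test on column q — row 1: 22/3 = 22/3; row 2: 25/2 = 25/2; row 3: entry 0 ≤ 0. Minimum is 22/3 at row 1 (s_1 leaves); pivot element 3.
Divide row 1 by 3; eliminate column q from the other rows.
Row 2 update in column s_1: 0 − 2·(1/3) = -2/3.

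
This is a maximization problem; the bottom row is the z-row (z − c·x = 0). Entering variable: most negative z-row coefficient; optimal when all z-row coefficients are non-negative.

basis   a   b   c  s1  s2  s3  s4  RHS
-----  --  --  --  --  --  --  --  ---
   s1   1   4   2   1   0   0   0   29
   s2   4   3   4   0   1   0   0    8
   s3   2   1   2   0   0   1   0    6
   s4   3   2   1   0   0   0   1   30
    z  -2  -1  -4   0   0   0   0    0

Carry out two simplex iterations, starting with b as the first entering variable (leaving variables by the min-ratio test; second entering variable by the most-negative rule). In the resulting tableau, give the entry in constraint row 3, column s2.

-1/2

Ratio test on column b — row 1: 29/4 = 29/4; row 2: 8/3 = 8/3; row 3: 6/1 = 6; row 4: 30/2 = 15. Minimum is 8/3 at row 2 (s2 leaves); pivot element 3.
Divide row 2 by 3; eliminate column b from the other rows.
Second iteration: most negative z-row entry is -8/3 in column c, so c enters.
Ratio test on column c — row 1: entry -10/3 ≤ 0; row 2: (8/3)/(4/3) = 2; row 3: (10/3)/(2/3) = 5; row 4: entry -5/3 ≤ 0. Minimum is 2 at row 2 (b leaves); pivot element 4/3.
Divide row 2 by 4/3; eliminate column c from the other rows.
After both pivots, the entry at constraint row 3, column s2 is -1/2.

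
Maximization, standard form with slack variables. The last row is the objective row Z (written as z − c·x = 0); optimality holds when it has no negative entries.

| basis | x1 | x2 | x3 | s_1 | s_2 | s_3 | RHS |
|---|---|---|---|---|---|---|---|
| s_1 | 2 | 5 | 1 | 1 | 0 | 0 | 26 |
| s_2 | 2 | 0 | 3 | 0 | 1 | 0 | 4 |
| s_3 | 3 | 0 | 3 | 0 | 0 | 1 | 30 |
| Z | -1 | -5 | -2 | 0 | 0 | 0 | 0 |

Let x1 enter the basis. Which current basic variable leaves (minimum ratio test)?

s_2

Column x1 entries and ratios — s_1: 26/2 = 13; s_2: 4/2 = 2; s_3: 30/3 = 10.
Smallest ratio is 2 in the row of s_2, so s_2 leaves.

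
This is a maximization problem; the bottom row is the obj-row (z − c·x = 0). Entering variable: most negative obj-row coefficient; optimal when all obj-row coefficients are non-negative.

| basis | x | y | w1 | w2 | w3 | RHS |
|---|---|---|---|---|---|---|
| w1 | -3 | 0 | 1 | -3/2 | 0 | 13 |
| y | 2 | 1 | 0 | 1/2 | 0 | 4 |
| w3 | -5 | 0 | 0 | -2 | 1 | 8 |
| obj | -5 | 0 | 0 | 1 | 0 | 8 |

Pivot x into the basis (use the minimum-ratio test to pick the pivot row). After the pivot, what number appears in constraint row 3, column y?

5/2

Ratio test on column x — row 1: entry -3 ≤ 0; row 2: 4/2 = 2; row 3: entry -5 ≤ 0. Minimum is 2 at row 2 (y leaves); pivot element 2.
Divide row 2 by 2; eliminate column x from the other rows.
Row 3 update in column y: 0 − (-5)·(1/2) = 5/2.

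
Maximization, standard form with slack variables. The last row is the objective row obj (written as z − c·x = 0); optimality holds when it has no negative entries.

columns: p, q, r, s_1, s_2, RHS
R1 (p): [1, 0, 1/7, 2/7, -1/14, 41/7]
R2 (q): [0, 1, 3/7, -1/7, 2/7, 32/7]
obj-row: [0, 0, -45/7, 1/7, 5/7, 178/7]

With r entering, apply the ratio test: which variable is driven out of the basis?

q

Column r entries and ratios — p: (41/7)/(1/7) = 41; q: (32/7)/(3/7) = 32/3.
Smallest ratio is 32/3 in the row of q, so q leaves.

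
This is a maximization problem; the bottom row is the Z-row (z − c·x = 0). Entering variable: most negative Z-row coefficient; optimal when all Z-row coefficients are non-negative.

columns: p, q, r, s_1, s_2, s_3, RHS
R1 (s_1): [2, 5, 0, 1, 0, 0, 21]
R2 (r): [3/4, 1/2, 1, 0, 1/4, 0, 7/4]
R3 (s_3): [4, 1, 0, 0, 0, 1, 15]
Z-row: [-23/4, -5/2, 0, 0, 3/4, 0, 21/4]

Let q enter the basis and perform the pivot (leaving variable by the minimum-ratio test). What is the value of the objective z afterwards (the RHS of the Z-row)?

14

Ratio test on column q — row 1: 21/5 = 21/5; row 2: (7/4)/(1/2) = 7/2; row 3: 15/1 = 15. Minimum is 7/2 at row 2 (r leaves); pivot element 1/2.
Pivot on row 2; the Z-row RHS becomes 21/4 − (-5/2)·(7/2) = 14.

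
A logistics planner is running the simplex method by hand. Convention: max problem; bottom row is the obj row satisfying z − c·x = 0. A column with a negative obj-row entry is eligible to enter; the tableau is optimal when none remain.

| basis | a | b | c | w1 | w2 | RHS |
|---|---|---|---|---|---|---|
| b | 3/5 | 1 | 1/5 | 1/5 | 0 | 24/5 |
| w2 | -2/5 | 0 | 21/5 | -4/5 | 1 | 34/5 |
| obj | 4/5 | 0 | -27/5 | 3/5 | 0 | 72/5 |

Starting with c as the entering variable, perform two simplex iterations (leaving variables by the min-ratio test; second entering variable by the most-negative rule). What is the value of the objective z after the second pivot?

156/5

Ratio test on column c — row 1: (24/5)/(1/5) = 24; row 2: (34/5)/(21/5) = 34/21. Minimum is 34/21 at row 2 (w2 leaves); pivot element 21/5.
Pivot on row 2; the obj-row RHS becomes 72/5 − (-27/5)·(34/21) = 162/7.
Next entering variable (most negative obj-row entry -3/7): w1.
Ratio test on column w1 — row 1: (94/21)/(5/21) = 94/5; row 2: entry -4/21 ≤ 0. Minimum is 94/5 at row 1 (b leaves); pivot element 5/21.
After the second pivot the obj-row RHS is 162/7 − (-3/7)·(94/5) = 156/5.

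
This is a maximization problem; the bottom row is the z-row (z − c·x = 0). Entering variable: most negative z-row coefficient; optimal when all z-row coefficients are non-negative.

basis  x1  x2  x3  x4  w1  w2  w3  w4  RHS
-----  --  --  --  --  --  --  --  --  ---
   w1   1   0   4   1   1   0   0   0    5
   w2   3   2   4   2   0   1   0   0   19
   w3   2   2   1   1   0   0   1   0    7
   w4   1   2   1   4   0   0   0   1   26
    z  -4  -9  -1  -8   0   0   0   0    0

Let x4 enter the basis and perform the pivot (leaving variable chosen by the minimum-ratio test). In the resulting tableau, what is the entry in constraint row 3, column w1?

-1

Ratio test on column x4 — row 1: 5/1 = 5; row 2: 19/2 = 19/2; row 3: 7/1 = 7; row 4: 26/4 = 13/2. Minimum is 5 at row 1 (w1 leaves); pivot element 1.
Divide row 1 by 1; eliminate column x4 from the other rows.
Row 3 update in column w1: 0 − 1·1 = -1.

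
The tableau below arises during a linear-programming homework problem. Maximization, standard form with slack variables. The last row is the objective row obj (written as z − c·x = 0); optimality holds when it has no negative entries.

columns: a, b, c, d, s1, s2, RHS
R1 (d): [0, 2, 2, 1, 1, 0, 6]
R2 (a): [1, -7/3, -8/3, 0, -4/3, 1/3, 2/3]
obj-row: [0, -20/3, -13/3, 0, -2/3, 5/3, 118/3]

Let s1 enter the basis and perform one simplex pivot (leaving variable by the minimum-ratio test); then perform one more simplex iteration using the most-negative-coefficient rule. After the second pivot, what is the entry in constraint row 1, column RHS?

Ratio test on column s1 — row 1: 6/1 = 6; row 2: entry -4/3 ≤ 0. Minimum is 6 at row 1 (d leaves); pivot element 1.
Divide row 1 by 1; eliminate column s1 from the other rows.
Second iteration: most negative obj-row entry is -16/3 in column b, so b enters.
Ratio test on column b — row 1: 6/2 = 3; row 2: (26/3)/(1/3) = 26. Minimum is 3 at row 1 (s1 leaves); pivot element 2.
Divide row 1 by 2; eliminate column b from the other rows.
After both pivots, the entry at constraint row 1, column RHS is 3.

3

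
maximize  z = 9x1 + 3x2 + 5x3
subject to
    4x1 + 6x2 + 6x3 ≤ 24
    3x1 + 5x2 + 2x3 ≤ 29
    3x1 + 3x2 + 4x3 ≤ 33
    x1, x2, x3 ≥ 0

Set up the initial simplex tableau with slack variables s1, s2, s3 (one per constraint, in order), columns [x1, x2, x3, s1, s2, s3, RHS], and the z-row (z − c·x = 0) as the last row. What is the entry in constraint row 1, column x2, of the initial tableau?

Constraint 1 has coefficient 6 on x2.

6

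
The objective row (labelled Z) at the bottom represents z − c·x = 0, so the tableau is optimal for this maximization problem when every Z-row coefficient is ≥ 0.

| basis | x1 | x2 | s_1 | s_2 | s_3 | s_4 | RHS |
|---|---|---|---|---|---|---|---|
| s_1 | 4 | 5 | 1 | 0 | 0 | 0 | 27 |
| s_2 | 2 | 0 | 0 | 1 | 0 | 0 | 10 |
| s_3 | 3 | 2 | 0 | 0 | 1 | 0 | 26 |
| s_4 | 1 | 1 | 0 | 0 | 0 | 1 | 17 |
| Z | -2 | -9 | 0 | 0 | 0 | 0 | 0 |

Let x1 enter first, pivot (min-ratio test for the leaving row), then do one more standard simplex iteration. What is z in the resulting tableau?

Ratio test on column x1 — row 1: 27/4 = 27/4; row 2: 10/2 = 5; row 3: 26/3 = 26/3; row 4: 17/1 = 17. Minimum is 5 at row 2 (s_2 leaves); pivot element 2.
Pivot on row 2; the Z-row RHS becomes 0 − (-2)·5 = 10.
Next entering variable (most negative Z-row entry -9): x2.
Ratio test on column x2 — row 1: 7/5 = 7/5; row 2: entry 0 ≤ 0; row 3: 11/2 = 11/2; row 4: 12/1 = 12. Minimum is 7/5 at row 1 (s_1 leaves); pivot element 5.
After the second pivot the Z-row RHS is 10 − (-9)·(7/5) = 113/5.

113/5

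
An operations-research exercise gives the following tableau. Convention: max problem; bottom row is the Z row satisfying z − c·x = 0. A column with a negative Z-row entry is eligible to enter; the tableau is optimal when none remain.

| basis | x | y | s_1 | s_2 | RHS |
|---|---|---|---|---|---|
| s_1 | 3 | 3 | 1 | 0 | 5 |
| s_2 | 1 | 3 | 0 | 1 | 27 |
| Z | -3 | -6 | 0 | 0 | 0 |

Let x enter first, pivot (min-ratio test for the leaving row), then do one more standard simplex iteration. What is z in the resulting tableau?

Ratio test on column x — row 1: 5/3 = 5/3; row 2: 27/1 = 27. Minimum is 5/3 at row 1 (s_1 leaves); pivot element 3.
Pivot on row 1; the Z-row RHS becomes 0 − (-3)·(5/3) = 5.
Next entering variable (most negative Z-row entry -3): y.
Ratio test on column y — row 1: (5/3)/1 = 5/3; row 2: (76/3)/2 = 38/3. Minimum is 5/3 at row 1 (x leaves); pivot element 1.
After the second pivot the Z-row RHS is 5 − (-3)·(5/3) = 10.

10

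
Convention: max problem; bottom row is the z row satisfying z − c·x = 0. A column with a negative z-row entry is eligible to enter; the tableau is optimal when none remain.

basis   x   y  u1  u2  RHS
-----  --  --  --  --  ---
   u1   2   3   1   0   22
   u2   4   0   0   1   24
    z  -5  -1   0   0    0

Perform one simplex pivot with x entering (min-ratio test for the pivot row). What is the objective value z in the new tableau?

30

Ratio test on column x — row 1: 22/2 = 11; row 2: 24/4 = 6. Minimum is 6 at row 2 (u2 leaves); pivot element 4.
Pivot on row 2; the z-row RHS becomes 0 − (-5)·6 = 30.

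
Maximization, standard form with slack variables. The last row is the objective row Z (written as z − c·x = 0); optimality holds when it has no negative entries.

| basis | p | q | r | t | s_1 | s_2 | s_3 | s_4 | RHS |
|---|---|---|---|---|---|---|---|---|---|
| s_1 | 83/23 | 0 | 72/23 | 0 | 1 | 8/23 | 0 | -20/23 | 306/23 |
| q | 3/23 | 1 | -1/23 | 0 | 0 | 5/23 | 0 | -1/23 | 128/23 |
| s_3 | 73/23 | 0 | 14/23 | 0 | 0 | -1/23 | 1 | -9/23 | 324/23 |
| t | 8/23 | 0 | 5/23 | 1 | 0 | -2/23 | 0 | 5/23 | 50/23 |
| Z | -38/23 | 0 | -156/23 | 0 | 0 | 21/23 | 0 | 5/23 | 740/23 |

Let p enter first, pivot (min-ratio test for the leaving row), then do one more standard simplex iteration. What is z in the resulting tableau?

61

Ratio test on column p — row 1: (306/23)/(83/23) = 306/83; row 2: (128/23)/(3/23) = 128/3; row 3: (324/23)/(73/23) = 324/73; row 4: (50/23)/(8/23) = 25/4. Minimum is 306/83 at row 1 (s_1 leaves); pivot element 83/23.
Pivot on row 1; the Z-row RHS becomes 740/23 − (-38/23)·(306/83) = 3176/83.
Next entering variable (most negative Z-row entry -444/83): r.
Ratio test on column r — row 1: (306/83)/(72/83) = 17/4; row 2: entry -13/83 ≤ 0; row 3: entry -178/83 ≤ 0; row 4: entry -7/83 ≤ 0. Minimum is 17/4 at row 1 (p leaves); pivot element 72/83.
After the second pivot the Z-row RHS is 3176/83 − (-444/83)·(17/4) = 61.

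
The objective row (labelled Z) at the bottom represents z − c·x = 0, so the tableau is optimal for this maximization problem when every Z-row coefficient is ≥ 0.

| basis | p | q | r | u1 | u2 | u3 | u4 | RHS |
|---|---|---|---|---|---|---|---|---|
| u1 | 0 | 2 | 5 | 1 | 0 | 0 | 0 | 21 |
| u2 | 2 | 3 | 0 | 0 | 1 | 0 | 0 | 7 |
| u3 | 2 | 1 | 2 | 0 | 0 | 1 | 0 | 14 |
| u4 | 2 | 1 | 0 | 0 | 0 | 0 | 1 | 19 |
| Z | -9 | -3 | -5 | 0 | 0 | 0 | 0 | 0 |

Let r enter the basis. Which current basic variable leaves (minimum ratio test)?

Column r entries and ratios — u1: 21/5 = 21/5; u2: 0 ≤ 0, skip; u3: 14/2 = 7; u4: 0 ≤ 0, skip.
Smallest ratio is 21/5 in the row of u1, so u1 leaves.

u1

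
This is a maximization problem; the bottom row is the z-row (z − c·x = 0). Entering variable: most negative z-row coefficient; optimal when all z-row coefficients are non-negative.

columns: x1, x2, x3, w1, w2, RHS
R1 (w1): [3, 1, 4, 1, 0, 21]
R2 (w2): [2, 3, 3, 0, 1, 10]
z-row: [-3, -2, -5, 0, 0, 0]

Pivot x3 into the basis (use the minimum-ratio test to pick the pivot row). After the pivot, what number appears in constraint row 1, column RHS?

Ratio test on column x3 — row 1: 21/4 = 21/4; row 2: 10/3 = 10/3. Minimum is 10/3 at row 2 (w2 leaves); pivot element 3.
Divide row 2 by 3; eliminate column x3 from the other rows.
Row 1 update in column RHS: 21 − 4·(10/3) = 23/3.

23/3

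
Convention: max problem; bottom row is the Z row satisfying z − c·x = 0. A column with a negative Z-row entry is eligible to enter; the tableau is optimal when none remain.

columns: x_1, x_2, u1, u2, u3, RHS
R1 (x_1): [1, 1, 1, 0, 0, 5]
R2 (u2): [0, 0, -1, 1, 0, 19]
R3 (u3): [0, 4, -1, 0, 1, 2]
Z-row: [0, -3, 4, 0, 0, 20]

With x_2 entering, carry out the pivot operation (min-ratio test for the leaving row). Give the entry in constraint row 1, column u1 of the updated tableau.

Ratio test on column x_2 — row 1: 5/1 = 5; row 2: entry 0 ≤ 0; row 3: 2/4 = 1/2. Minimum is 1/2 at row 3 (u3 leaves); pivot element 4.
Divide row 3 by 4; eliminate column x_2 from the other rows.
Row 1 update in column u1: 1 − 1·(-1/4) = 5/4.

5/4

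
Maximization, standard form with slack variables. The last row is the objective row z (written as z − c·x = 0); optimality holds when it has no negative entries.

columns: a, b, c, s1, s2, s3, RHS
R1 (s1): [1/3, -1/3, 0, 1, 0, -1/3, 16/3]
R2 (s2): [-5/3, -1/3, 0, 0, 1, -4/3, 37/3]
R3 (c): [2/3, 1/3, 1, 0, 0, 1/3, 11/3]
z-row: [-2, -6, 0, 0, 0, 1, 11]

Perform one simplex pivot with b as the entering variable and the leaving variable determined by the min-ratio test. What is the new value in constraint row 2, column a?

-1

Ratio test on column b — row 1: entry -1/3 ≤ 0; row 2: entry -1/3 ≤ 0; row 3: (11/3)/(1/3) = 11. Minimum is 11 at row 3 (c leaves); pivot element 1/3.
Divide row 3 by 1/3; eliminate column b from the other rows.
Row 2 update in column a: -5/3 − (-1/3)·2 = -1.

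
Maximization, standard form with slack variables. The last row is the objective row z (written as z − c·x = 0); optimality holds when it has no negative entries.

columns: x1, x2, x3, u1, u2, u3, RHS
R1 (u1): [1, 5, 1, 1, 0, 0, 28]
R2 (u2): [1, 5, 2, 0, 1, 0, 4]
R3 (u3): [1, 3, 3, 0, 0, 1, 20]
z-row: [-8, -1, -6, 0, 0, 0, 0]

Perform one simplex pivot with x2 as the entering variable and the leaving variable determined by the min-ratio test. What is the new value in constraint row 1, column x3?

Ratio test on column x2 — row 1: 28/5 = 28/5; row 2: 4/5 = 4/5; row 3: 20/3 = 20/3. Minimum is 4/5 at row 2 (u2 leaves); pivot element 5.
Divide row 2 by 5; eliminate column x2 from the other rows.
Row 1 update in column x3: 1 − 5·(2/5) = -1.

-1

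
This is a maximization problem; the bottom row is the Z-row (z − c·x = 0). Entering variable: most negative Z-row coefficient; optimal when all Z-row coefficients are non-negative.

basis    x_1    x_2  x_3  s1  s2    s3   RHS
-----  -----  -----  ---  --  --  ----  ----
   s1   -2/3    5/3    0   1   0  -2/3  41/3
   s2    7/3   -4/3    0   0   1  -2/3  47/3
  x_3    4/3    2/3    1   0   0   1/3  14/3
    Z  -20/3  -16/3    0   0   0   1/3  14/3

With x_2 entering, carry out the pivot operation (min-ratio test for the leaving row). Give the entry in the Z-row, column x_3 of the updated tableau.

Ratio test on column x_2 — row 1: (41/3)/(5/3) = 41/5; row 2: entry -4/3 ≤ 0; row 3: (14/3)/(2/3) = 7. Minimum is 7 at row 3 (x_3 leaves); pivot element 2/3.
Divide row 3 by 2/3; eliminate column x_2 from the other rows.
Z-row update in column x_3: 0 − (-16/3)·(3/2) = 8.

8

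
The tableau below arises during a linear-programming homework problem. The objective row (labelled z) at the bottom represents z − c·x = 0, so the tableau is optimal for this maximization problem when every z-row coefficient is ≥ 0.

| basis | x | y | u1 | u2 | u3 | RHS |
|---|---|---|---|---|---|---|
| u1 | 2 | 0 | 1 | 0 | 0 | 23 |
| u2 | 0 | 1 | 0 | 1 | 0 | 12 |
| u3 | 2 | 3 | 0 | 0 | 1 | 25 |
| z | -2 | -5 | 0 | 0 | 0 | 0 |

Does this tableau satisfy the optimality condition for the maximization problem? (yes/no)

The z-row has a negative entry -5 in column y, so it is not optimal.

no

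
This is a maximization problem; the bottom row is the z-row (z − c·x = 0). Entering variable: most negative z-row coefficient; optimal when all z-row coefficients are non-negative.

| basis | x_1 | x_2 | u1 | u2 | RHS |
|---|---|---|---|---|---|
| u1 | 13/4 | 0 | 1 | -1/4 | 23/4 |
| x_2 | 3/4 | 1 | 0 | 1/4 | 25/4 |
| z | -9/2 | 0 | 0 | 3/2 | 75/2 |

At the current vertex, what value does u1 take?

23/4

u1 is basic (row 1); its value is the RHS of that row, 23/4.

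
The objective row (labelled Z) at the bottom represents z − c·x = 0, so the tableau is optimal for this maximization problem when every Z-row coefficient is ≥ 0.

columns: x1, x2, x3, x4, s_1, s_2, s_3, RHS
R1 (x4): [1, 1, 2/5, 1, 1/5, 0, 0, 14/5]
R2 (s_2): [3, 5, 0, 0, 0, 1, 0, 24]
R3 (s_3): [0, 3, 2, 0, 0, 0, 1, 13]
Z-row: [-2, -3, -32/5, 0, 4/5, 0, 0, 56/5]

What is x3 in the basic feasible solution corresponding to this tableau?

x3 is not in the basis, so in the current basic feasible solution x3 = 0.

0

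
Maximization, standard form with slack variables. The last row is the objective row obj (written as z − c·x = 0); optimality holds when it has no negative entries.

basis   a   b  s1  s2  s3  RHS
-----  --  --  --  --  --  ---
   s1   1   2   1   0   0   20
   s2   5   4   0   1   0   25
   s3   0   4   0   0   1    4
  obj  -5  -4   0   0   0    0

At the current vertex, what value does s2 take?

25

s2 is basic (row 2); its value is the RHS of that row, 25.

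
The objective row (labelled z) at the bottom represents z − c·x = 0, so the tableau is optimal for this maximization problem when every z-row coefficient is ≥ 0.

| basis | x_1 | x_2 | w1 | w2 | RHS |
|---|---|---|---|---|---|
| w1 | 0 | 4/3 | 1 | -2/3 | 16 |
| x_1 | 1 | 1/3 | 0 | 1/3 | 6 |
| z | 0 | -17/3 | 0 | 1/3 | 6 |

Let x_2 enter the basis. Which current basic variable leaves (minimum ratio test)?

Column x_2 entries and ratios — w1: 16/(4/3) = 12; x_1: 6/(1/3) = 18.
Smallest ratio is 12 in the row of w1, so w1 leaves.

w1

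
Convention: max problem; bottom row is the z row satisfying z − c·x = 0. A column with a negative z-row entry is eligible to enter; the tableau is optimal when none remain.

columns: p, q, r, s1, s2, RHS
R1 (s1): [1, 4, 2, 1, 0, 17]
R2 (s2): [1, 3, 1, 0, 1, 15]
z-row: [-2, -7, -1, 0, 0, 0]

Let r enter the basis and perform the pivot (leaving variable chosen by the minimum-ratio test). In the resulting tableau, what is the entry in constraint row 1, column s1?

1/2

Ratio test on column r — row 1: 17/2 = 17/2; row 2: 15/1 = 15. Minimum is 17/2 at row 1 (s1 leaves); pivot element 2.
Divide row 1 by 2; eliminate column r from the other rows.
In the new row 1, the s1 entry is the old entry divided by the pivot: 1/2 = 1/2.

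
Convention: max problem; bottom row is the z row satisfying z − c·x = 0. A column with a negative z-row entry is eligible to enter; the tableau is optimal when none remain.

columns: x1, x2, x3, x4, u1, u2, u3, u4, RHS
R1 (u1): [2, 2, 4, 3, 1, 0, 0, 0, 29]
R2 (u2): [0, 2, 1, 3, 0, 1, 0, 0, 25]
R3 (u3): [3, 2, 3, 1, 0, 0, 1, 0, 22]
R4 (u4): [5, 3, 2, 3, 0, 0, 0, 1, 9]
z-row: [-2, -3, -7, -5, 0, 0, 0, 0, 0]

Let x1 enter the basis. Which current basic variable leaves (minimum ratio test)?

u4

Column x1 entries and ratios — u1: 29/2 = 29/2; u2: 0 ≤ 0, skip; u3: 22/3 = 22/3; u4: 9/5 = 9/5.
Smallest ratio is 9/5 in the row of u4, so u4 leaves.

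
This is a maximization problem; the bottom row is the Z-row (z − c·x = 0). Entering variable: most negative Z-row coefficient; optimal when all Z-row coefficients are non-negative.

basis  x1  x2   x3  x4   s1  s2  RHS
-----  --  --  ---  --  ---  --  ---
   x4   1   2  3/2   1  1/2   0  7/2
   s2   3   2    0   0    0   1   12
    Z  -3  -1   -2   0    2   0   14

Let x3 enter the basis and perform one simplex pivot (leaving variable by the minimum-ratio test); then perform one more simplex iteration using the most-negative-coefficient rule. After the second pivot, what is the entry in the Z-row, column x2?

5

Ratio test on column x3 — row 1: (7/2)/(3/2) = 7/3; row 2: entry 0 ≤ 0. Minimum is 7/3 at row 1 (x4 leaves); pivot element 3/2.
Divide row 1 by 3/2; eliminate column x3 from the other rows.
Second iteration: most negative Z-row entry is -5/3 in column x1, so x1 enters.
Ratio test on column x1 — row 1: (7/3)/(2/3) = 7/2; row 2: 12/3 = 4. Minimum is 7/2 at row 1 (x3 leaves); pivot element 2/3.
Divide row 1 by 2/3; eliminate column x1 from the other rows.
After both pivots, the entry at the Z-row, column x2 is 5.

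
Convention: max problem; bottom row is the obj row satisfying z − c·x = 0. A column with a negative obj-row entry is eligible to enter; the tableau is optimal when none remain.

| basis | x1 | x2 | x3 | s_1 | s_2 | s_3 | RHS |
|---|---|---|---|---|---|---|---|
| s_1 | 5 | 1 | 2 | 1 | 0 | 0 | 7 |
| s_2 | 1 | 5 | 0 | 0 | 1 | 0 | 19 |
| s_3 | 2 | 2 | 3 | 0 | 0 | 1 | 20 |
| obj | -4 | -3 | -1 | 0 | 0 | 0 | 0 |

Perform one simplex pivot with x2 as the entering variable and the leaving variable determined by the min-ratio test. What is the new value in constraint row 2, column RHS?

Ratio test on column x2 — row 1: 7/1 = 7; row 2: 19/5 = 19/5; row 3: 20/2 = 10. Minimum is 19/5 at row 2 (s_2 leaves); pivot element 5.
Divide row 2 by 5; eliminate column x2 from the other rows.
In the new row 2, the RHS entry is the old entry divided by the pivot: 19/5 = 19/5.

19/5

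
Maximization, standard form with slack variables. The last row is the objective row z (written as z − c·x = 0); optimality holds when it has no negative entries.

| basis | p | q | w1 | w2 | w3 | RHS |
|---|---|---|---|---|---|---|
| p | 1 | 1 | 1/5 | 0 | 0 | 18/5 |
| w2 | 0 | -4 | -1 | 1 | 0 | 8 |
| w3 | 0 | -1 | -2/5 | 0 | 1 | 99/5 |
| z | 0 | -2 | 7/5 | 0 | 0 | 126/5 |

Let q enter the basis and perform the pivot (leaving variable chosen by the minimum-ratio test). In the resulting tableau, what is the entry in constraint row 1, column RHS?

18/5

Ratio test on column q — row 1: (18/5)/1 = 18/5; row 2: entry -4 ≤ 0; row 3: entry -1 ≤ 0. Minimum is 18/5 at row 1 (p leaves); pivot element 1.
Divide row 1 by 1; eliminate column q from the other rows.
In the new row 1, the RHS entry is the old entry divided by the pivot: (18/5)/1 = 18/5.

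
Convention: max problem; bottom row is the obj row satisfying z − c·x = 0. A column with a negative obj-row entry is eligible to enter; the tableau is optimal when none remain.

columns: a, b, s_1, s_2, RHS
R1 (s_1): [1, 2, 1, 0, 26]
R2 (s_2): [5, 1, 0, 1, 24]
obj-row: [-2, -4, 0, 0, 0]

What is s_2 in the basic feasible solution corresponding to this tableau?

24

s_2 is basic (row 2); its value is the RHS of that row, 24.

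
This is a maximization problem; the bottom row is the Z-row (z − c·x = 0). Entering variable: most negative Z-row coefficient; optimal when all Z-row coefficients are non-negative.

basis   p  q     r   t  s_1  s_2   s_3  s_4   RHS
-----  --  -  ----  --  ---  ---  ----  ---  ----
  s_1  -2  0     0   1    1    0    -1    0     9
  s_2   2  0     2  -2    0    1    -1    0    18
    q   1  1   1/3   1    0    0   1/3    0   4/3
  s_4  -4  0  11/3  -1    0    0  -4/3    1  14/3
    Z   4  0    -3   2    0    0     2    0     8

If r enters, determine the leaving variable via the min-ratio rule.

s_4

Column r entries and ratios — s_1: 0 ≤ 0, skip; s_2: 18/2 = 9; q: (4/3)/(1/3) = 4; s_4: (14/3)/(11/3) = 14/11.
Smallest ratio is 14/11 in the row of s_4, so s_4 leaves.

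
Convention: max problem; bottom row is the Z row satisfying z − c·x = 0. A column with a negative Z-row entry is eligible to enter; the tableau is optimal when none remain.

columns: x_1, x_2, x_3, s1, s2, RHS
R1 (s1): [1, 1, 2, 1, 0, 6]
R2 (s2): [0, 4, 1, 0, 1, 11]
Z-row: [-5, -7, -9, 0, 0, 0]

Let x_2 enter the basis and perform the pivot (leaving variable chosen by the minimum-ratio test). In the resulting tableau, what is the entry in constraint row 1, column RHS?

Ratio test on column x_2 — row 1: 6/1 = 6; row 2: 11/4 = 11/4. Minimum is 11/4 at row 2 (s2 leaves); pivot element 4.
Divide row 2 by 4; eliminate column x_2 from the other rows.
Row 1 update in column RHS: 6 − 1·(11/4) = 13/4.

13/4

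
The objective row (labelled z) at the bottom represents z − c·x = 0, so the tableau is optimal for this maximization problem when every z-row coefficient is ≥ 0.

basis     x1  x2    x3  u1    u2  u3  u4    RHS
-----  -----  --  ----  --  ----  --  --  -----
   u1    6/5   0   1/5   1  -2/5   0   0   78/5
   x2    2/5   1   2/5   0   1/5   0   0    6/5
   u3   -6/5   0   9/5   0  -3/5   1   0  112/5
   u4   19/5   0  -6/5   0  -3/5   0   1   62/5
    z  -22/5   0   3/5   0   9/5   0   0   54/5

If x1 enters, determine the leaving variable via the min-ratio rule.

x2

Column x1 entries and ratios — u1: (78/5)/(6/5) = 13; x2: (6/5)/(2/5) = 3; u3: -6/5 ≤ 0, skip; u4: (62/5)/(19/5) = 62/19.
Smallest ratio is 3 in the row of x2, so x2 leaves.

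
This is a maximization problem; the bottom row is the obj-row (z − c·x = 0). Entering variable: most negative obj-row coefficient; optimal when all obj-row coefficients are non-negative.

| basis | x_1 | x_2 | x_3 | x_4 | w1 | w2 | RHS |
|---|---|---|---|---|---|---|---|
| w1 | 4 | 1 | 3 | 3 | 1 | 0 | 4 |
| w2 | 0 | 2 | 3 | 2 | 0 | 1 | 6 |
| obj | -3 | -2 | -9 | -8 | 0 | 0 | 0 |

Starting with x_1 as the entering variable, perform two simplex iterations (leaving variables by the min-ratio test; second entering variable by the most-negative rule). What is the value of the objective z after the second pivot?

Ratio test on column x_1 — row 1: 4/4 = 1; row 2: entry 0 ≤ 0. Minimum is 1 at row 1 (w1 leaves); pivot element 4.
Pivot on row 1; the obj-row RHS becomes 0 − (-3)·1 = 3.
Next entering variable (most negative obj-row entry -27/4): x_3.
Ratio test on column x_3 — row 1: 1/(3/4) = 4/3; row 2: 6/3 = 2. Minimum is 4/3 at row 1 (x_1 leaves); pivot element 3/4.
After the second pivot the obj-row RHS is 3 − (-27/4)·(4/3) = 12.

12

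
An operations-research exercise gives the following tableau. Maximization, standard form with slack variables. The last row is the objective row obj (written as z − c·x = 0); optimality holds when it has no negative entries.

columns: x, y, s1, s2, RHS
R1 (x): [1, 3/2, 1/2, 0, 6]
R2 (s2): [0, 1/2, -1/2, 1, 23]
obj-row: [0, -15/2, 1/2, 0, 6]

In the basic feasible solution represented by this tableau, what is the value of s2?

23

s2 is basic (row 2); its value is the RHS of that row, 23.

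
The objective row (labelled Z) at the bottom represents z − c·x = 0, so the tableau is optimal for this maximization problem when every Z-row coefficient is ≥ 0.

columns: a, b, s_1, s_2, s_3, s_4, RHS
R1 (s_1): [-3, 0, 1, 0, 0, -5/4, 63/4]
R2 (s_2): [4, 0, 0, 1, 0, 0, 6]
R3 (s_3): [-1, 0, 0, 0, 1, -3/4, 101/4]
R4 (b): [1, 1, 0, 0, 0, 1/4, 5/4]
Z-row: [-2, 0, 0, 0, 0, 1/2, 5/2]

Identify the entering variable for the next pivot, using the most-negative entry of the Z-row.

a

Negative Z-row entries: a: -2.
The most negative is -2 in column a, so a enters.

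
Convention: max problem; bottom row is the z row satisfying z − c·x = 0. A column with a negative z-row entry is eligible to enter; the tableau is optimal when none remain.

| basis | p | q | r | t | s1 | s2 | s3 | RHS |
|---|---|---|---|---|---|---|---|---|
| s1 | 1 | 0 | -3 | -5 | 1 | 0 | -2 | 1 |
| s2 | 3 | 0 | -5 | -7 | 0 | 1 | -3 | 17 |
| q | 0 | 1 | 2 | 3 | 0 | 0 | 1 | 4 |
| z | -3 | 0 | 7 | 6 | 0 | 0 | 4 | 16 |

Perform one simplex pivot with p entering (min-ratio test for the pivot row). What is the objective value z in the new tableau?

Ratio test on column p — row 1: 1/1 = 1; row 2: 17/3 = 17/3; row 3: entry 0 ≤ 0. Minimum is 1 at row 1 (s1 leaves); pivot element 1.
Pivot on row 1; the z-row RHS becomes 16 − (-3)·1 = 19.

19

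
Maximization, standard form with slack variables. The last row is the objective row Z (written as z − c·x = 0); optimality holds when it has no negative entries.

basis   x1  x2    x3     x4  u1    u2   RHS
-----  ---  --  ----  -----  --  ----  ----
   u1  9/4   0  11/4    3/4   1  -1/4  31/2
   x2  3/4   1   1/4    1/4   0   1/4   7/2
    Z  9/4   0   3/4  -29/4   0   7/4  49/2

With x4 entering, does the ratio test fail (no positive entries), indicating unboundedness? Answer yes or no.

Column x4 has positive entries in row(s) 1, 2, so the ratio test bounds it — not unbounded.

no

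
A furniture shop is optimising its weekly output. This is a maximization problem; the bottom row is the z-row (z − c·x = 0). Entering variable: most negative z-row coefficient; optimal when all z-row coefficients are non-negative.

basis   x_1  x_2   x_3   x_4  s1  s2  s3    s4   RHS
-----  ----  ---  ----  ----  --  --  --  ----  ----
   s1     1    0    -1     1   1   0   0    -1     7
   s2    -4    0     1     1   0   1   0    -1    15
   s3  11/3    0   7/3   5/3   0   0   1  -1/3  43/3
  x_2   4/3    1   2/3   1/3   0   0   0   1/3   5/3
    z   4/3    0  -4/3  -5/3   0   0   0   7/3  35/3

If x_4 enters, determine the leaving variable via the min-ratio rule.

x_2

Column x_4 entries and ratios — s1: 7/1 = 7; s2: 15/1 = 15; s3: (43/3)/(5/3) = 43/5; x_2: (5/3)/(1/3) = 5.
Smallest ratio is 5 in the row of x_2, so x_2 leaves.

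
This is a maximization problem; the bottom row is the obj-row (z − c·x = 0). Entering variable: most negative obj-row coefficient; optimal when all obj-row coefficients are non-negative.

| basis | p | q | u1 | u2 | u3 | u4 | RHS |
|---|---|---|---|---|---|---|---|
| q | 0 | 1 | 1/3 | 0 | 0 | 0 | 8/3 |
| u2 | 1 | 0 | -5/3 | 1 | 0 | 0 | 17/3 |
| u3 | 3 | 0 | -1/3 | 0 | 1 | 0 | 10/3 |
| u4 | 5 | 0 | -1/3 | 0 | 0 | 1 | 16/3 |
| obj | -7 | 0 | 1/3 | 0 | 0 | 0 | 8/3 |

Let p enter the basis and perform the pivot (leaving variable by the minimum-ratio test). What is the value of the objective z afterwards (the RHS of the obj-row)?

Ratio test on column p — row 1: entry 0 ≤ 0; row 2: (17/3)/1 = 17/3; row 3: (10/3)/3 = 10/9; row 4: (16/3)/5 = 16/15. Minimum is 16/15 at row 4 (u4 leaves); pivot element 5.
Pivot on row 4; the obj-row RHS becomes 8/3 − (-7)·(16/15) = 152/15.

152/15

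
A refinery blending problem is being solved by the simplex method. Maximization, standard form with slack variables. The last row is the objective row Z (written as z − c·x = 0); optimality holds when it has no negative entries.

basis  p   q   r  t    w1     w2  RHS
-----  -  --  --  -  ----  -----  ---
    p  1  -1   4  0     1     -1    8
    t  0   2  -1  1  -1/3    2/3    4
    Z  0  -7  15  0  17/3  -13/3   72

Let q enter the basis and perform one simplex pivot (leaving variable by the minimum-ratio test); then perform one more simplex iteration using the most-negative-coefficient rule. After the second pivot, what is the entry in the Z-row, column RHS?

98

Ratio test on column q — row 1: entry -1 ≤ 0; row 2: 4/2 = 2. Minimum is 2 at row 2 (t leaves); pivot element 2.
Divide row 2 by 2; eliminate column q from the other rows.
Second iteration: most negative Z-row entry is -2 in column w2, so w2 enters.
Ratio test on column w2 — row 1: entry -2/3 ≤ 0; row 2: 2/(1/3) = 6. Minimum is 6 at row 2 (q leaves); pivot element 1/3.
Divide row 2 by 1/3; eliminate column w2 from the other rows.
After both pivots, the entry at the Z-row, column RHS is 98.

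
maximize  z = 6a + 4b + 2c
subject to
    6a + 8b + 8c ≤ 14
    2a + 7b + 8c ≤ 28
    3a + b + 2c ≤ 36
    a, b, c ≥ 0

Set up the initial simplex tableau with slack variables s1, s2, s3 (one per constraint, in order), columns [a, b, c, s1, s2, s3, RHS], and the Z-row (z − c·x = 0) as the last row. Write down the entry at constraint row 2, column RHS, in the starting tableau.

The RHS of constraint 2 is b_2 = 28.

28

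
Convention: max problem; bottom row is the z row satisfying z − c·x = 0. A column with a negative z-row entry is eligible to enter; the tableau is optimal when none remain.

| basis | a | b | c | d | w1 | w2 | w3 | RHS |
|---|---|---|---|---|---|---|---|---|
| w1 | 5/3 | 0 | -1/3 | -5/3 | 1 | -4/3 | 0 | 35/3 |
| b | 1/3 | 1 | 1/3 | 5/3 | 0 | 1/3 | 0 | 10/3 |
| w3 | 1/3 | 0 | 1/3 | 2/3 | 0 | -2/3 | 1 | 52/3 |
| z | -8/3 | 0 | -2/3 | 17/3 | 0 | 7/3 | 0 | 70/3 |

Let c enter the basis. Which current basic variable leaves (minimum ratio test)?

Column c entries and ratios — w1: -1/3 ≤ 0, skip; b: (10/3)/(1/3) = 10; w3: (52/3)/(1/3) = 52.
Smallest ratio is 10 in the row of b, so b leaves.

b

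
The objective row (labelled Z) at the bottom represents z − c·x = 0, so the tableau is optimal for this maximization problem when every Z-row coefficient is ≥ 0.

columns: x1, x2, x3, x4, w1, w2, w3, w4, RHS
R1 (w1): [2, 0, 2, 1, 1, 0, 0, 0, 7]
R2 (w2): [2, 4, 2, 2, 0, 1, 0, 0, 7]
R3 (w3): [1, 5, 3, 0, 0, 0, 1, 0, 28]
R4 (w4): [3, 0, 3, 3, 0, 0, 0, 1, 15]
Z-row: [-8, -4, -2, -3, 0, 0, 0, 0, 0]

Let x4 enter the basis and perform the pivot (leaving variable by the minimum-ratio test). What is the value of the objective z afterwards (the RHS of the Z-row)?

21/2

Ratio test on column x4 — row 1: 7/1 = 7; row 2: 7/2 = 7/2; row 3: entry 0 ≤ 0; row 4: 15/3 = 5. Minimum is 7/2 at row 2 (w2 leaves); pivot element 2.
Pivot on row 2; the Z-row RHS becomes 0 − (-3)·(7/2) = 21/2.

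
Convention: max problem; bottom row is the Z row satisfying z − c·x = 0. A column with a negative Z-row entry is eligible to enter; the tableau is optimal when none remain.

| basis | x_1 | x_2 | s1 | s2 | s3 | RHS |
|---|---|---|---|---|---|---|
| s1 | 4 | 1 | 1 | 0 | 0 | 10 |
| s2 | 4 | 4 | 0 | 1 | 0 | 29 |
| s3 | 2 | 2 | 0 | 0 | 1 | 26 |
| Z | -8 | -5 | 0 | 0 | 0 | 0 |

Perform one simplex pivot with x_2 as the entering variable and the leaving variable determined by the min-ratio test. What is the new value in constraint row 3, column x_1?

Ratio test on column x_2 — row 1: 10/1 = 10; row 2: 29/4 = 29/4; row 3: 26/2 = 13. Minimum is 29/4 at row 2 (s2 leaves); pivot element 4.
Divide row 2 by 4; eliminate column x_2 from the other rows.
Row 3 update in column x_1: 2 − 2·1 = 0.

0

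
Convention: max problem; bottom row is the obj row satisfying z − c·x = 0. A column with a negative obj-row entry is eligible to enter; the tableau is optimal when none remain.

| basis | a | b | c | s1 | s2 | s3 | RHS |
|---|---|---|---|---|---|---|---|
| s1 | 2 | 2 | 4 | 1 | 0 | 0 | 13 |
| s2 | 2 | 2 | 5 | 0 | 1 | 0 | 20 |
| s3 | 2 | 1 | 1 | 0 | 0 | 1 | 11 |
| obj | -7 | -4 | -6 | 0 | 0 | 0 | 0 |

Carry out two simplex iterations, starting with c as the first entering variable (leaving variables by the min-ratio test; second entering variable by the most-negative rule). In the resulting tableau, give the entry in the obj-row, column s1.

5/6

Ratio test on column c — row 1: 13/4 = 13/4; row 2: 20/5 = 4; row 3: 11/1 = 11. Minimum is 13/4 at row 1 (s1 leaves); pivot element 4.
Divide row 1 by 4; eliminate column c from the other rows.
Second iteration: most negative obj-row entry is -4 in column a, so a enters.
Ratio test on column a — row 1: (13/4)/(1/2) = 13/2; row 2: entry -1/2 ≤ 0; row 3: (31/4)/(3/2) = 31/6. Minimum is 31/6 at row 3 (s3 leaves); pivot element 3/2.
Divide row 3 by 3/2; eliminate column a from the other rows.
After both pivots, the entry at the obj-row, column s1 is 5/6.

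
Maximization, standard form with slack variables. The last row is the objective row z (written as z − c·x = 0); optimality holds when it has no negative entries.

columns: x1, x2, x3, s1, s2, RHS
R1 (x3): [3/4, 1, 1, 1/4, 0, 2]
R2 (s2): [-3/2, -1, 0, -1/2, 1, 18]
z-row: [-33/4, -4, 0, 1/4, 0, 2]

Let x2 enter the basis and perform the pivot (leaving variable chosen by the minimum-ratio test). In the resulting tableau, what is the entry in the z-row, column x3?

4

Ratio test on column x2 — row 1: 2/1 = 2; row 2: entry -1 ≤ 0. Minimum is 2 at row 1 (x3 leaves); pivot element 1.
Divide row 1 by 1; eliminate column x2 from the other rows.
z-row update in column x3: 0 − (-4)·1 = 4.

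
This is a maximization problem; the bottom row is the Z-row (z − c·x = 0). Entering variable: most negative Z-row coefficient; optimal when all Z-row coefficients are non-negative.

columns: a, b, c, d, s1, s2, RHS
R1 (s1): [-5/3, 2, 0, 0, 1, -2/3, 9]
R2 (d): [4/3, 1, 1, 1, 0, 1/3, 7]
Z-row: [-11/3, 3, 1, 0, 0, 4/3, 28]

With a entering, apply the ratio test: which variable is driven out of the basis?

Column a entries and ratios — s1: -5/3 ≤ 0, skip; d: 7/(4/3) = 21/4.
Smallest ratio is 21/4 in the row of d, so d leaves.

d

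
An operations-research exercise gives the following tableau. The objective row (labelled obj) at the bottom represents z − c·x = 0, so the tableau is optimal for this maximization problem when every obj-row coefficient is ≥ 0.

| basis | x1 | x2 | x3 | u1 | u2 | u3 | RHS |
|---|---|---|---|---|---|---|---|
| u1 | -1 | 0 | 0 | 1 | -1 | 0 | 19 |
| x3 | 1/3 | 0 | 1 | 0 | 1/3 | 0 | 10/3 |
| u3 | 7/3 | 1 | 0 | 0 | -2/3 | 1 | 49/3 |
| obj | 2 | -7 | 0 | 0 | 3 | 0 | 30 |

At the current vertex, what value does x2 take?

0

x2 is not in the basis, so in the current basic feasible solution x2 = 0.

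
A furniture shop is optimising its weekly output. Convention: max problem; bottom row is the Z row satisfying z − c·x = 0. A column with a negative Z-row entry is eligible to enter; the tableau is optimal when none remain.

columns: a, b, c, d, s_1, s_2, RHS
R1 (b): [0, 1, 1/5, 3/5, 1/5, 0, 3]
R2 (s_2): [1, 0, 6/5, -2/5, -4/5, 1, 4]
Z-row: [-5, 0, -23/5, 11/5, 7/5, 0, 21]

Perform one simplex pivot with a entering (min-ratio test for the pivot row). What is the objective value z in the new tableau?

Ratio test on column a — row 1: entry 0 ≤ 0; row 2: 4/1 = 4. Minimum is 4 at row 2 (s_2 leaves); pivot element 1.
Pivot on row 2; the Z-row RHS becomes 21 − (-5)·4 = 41.

41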